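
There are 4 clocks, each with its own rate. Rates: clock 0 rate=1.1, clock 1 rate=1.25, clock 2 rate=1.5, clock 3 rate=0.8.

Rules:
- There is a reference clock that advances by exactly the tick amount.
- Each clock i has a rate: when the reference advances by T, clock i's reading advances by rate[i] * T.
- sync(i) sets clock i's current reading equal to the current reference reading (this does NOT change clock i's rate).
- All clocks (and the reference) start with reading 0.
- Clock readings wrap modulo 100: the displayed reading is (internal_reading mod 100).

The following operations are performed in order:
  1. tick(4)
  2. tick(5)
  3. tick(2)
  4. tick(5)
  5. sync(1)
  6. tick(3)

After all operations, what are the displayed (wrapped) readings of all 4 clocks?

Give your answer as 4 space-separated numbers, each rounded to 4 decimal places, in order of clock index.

Answer: 20.9000 19.7500 28.5000 15.2000

Derivation:
After op 1 tick(4): ref=4.0000 raw=[4.4000 5.0000 6.0000 3.2000]
After op 2 tick(5): ref=9.0000 raw=[9.9000 11.2500 13.5000 7.2000]
After op 3 tick(2): ref=11.0000 raw=[12.1000 13.7500 16.5000 8.8000]
After op 4 tick(5): ref=16.0000 raw=[17.6000 20.0000 24.0000 12.8000]
After op 5 sync(1): ref=16.0000 raw=[17.6000 16.0000 24.0000 12.8000]
After op 6 tick(3): ref=19.0000 raw=[20.9000 19.7500 28.5000 15.2000]
Wrap final raw readings (mod 100): 20.9000 mod 100 = 20.9000; 19.7500 mod 100 = 19.7500; 28.5000 mod 100 = 28.5000; 15.2000 mod 100 = 15.2000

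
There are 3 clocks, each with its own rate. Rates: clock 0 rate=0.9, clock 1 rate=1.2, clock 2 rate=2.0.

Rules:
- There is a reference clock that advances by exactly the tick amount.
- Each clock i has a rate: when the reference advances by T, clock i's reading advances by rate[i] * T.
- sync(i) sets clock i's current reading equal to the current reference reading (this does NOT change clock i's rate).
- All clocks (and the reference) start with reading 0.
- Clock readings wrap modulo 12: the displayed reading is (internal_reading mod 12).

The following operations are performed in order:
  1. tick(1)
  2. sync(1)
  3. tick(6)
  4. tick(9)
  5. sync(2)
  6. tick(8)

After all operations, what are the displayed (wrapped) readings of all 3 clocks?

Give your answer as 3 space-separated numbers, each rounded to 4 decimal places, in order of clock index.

After op 1 tick(1): ref=1.0000 raw=[0.9000 1.2000 2.0000]
After op 2 sync(1): ref=1.0000 raw=[0.9000 1.0000 2.0000]
After op 3 tick(6): ref=7.0000 raw=[6.3000 8.2000 14.0000]
After op 4 tick(9): ref=16.0000 raw=[14.4000 19.0000 32.0000]
After op 5 sync(2): ref=16.0000 raw=[14.4000 19.0000 16.0000]
After op 6 tick(8): ref=24.0000 raw=[21.6000 28.6000 32.0000]
Wrap final raw readings (mod 12): 21.6000 mod 12 = 9.6000; 28.6000 mod 12 = 4.6000; 32.0000 mod 12 = 8.0000

Answer: 9.6000 4.6000 8.0000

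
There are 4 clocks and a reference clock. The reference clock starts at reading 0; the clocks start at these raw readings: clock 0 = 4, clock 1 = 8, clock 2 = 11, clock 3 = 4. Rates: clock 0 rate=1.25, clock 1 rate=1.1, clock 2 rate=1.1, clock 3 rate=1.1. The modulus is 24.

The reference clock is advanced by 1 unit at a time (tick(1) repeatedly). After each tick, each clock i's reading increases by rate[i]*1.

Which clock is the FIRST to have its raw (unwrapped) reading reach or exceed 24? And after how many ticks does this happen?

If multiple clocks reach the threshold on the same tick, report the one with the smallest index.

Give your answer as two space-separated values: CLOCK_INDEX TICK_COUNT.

clock 0: start=4, rate=1.25, needs 24-4 = 20; ticks = ceil(20/1.25) = ceil(16.0000) = 16; reading at tick 16 = 4 + 1.25*16 = 24.0000
clock 1: start=8, rate=1.1, needs 24-8 = 16; ticks = ceil(16/1.1) = ceil(14.5455) = 15; reading at tick 15 = 8 + 1.1*15 = 24.5000
clock 2: start=11, rate=1.1, needs 24-11 = 13; ticks = ceil(13/1.1) = ceil(11.8182) = 12; reading at tick 12 = 11 + 1.1*12 = 24.2000
clock 3: start=4, rate=1.1, needs 24-4 = 20; ticks = ceil(20/1.1) = ceil(18.1818) = 19; reading at tick 19 = 4 + 1.1*19 = 24.9000
Minimum tick count = 12; winners = [2]; smallest index = 2

Answer: 2 12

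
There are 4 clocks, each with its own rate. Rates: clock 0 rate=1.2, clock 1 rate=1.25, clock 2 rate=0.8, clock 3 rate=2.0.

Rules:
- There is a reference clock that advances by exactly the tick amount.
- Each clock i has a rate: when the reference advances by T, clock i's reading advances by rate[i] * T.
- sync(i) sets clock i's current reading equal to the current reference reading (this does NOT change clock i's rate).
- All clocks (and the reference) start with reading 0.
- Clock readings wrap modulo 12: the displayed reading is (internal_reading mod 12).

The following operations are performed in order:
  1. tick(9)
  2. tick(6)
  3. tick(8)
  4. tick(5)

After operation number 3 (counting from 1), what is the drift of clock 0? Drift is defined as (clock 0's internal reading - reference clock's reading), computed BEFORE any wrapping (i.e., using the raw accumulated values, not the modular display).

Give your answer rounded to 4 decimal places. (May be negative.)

After op 1 tick(9): ref=9.0000 raw=[10.8000 11.2500 7.2000 18.0000]
After op 2 tick(6): ref=15.0000 raw=[18.0000 18.7500 12.0000 30.0000]
After op 3 tick(8): ref=23.0000 raw=[27.6000 28.7500 18.4000 46.0000]
Drift of clock 0 after op 3: 27.6000 - 23.0000 = 4.6000

Answer: 4.6000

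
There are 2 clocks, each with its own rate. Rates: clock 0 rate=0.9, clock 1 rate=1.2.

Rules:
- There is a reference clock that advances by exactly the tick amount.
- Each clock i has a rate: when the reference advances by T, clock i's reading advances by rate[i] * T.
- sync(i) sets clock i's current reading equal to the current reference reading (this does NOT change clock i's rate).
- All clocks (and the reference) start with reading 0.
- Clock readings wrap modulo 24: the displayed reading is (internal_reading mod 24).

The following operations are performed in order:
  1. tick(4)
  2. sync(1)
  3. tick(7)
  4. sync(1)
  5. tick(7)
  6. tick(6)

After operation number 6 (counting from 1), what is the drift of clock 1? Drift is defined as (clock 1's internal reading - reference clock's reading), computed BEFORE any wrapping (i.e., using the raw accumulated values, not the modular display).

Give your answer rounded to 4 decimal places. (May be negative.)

After op 1 tick(4): ref=4.0000 raw=[3.6000 4.8000]
After op 2 sync(1): ref=4.0000 raw=[3.6000 4.0000]
After op 3 tick(7): ref=11.0000 raw=[9.9000 12.4000]
After op 4 sync(1): ref=11.0000 raw=[9.9000 11.0000]
After op 5 tick(7): ref=18.0000 raw=[16.2000 19.4000]
After op 6 tick(6): ref=24.0000 raw=[21.6000 26.6000]
Drift of clock 1 after op 6: 26.6000 - 24.0000 = 2.6000

Answer: 2.6000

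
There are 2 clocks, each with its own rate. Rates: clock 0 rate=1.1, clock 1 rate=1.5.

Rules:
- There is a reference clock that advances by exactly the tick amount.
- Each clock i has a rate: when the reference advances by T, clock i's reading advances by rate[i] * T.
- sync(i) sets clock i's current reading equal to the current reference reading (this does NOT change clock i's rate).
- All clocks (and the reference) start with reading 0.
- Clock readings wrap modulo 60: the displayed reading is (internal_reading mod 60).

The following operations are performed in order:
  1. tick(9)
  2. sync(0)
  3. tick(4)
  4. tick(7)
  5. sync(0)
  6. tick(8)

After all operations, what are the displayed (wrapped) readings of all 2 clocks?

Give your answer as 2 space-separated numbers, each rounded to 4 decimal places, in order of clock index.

After op 1 tick(9): ref=9.0000 raw=[9.9000 13.5000]
After op 2 sync(0): ref=9.0000 raw=[9.0000 13.5000]
After op 3 tick(4): ref=13.0000 raw=[13.4000 19.5000]
After op 4 tick(7): ref=20.0000 raw=[21.1000 30.0000]
After op 5 sync(0): ref=20.0000 raw=[20.0000 30.0000]
After op 6 tick(8): ref=28.0000 raw=[28.8000 42.0000]
Wrap final raw readings (mod 60): 28.8000 mod 60 = 28.8000; 42.0000 mod 60 = 42.0000

Answer: 28.8000 42.0000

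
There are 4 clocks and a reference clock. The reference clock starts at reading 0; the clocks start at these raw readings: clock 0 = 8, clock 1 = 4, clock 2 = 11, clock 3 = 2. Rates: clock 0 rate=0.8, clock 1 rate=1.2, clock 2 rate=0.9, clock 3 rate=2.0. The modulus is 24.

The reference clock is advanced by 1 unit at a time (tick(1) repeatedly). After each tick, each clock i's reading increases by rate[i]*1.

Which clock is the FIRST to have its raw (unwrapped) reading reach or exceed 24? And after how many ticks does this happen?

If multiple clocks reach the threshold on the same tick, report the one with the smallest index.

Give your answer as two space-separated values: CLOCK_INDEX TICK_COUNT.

Answer: 3 11

Derivation:
clock 0: start=8, rate=0.8, needs 24-8 = 16; ticks = ceil(16/0.8) = ceil(20.0000) = 20; reading at tick 20 = 8 + 0.8*20 = 24.0000
clock 1: start=4, rate=1.2, needs 24-4 = 20; ticks = ceil(20/1.2) = ceil(16.6667) = 17; reading at tick 17 = 4 + 1.2*17 = 24.4000
clock 2: start=11, rate=0.9, needs 24-11 = 13; ticks = ceil(13/0.9) = ceil(14.4444) = 15; reading at tick 15 = 11 + 0.9*15 = 24.5000
clock 3: start=2, rate=2.0, needs 24-2 = 22; ticks = ceil(22/2.0) = ceil(11.0000) = 11; reading at tick 11 = 2 + 2.0*11 = 24.0000
Minimum tick count = 11; winners = [3]; smallest index = 3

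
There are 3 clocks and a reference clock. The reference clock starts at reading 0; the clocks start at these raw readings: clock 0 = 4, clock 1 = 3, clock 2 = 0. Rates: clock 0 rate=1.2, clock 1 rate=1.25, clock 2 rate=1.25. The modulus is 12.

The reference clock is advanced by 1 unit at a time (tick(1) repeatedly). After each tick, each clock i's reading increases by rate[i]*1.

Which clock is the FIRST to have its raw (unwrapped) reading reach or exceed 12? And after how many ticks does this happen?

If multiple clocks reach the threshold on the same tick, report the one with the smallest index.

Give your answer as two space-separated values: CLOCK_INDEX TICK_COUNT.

clock 0: start=4, rate=1.2, needs 12-4 = 8; ticks = ceil(8/1.2) = ceil(6.6667) = 7; reading at tick 7 = 4 + 1.2*7 = 12.4000
clock 1: start=3, rate=1.25, needs 12-3 = 9; ticks = ceil(9/1.25) = ceil(7.2000) = 8; reading at tick 8 = 3 + 1.25*8 = 13.0000
clock 2: start=0, rate=1.25, needs 12-0 = 12; ticks = ceil(12/1.25) = ceil(9.6000) = 10; reading at tick 10 = 0 + 1.25*10 = 12.5000
Minimum tick count = 7; winners = [0]; smallest index = 0

Answer: 0 7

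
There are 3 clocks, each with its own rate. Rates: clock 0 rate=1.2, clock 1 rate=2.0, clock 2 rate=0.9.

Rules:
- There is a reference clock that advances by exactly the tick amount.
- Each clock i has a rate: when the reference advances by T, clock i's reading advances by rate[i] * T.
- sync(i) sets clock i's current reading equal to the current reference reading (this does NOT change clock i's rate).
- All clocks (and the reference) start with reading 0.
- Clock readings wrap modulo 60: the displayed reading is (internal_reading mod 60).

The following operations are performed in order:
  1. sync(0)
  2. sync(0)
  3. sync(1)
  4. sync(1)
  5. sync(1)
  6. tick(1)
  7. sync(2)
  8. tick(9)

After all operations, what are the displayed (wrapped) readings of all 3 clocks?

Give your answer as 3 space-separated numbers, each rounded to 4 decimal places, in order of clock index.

After op 1 sync(0): ref=0.0000 raw=[0.0000 0.0000 0.0000]
After op 2 sync(0): ref=0.0000 raw=[0.0000 0.0000 0.0000]
After op 3 sync(1): ref=0.0000 raw=[0.0000 0.0000 0.0000]
After op 4 sync(1): ref=0.0000 raw=[0.0000 0.0000 0.0000]
After op 5 sync(1): ref=0.0000 raw=[0.0000 0.0000 0.0000]
After op 6 tick(1): ref=1.0000 raw=[1.2000 2.0000 0.9000]
After op 7 sync(2): ref=1.0000 raw=[1.2000 2.0000 1.0000]
After op 8 tick(9): ref=10.0000 raw=[12.0000 20.0000 9.1000]
Wrap final raw readings (mod 60): 12.0000 mod 60 = 12.0000; 20.0000 mod 60 = 20.0000; 9.1000 mod 60 = 9.1000

Answer: 12.0000 20.0000 9.1000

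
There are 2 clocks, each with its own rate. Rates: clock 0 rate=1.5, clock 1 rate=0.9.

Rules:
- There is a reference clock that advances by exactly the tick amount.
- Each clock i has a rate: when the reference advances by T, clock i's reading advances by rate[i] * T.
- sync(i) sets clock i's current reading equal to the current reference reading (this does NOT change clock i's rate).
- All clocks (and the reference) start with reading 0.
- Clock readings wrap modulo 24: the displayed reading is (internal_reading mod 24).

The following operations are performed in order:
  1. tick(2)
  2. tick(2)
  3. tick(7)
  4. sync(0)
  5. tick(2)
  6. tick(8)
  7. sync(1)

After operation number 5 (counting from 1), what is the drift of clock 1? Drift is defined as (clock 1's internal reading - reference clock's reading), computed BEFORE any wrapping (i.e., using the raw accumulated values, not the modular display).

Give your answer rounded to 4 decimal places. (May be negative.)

Answer: -1.3000

Derivation:
After op 1 tick(2): ref=2.0000 raw=[3.0000 1.8000]
After op 2 tick(2): ref=4.0000 raw=[6.0000 3.6000]
After op 3 tick(7): ref=11.0000 raw=[16.5000 9.9000]
After op 4 sync(0): ref=11.0000 raw=[11.0000 9.9000]
After op 5 tick(2): ref=13.0000 raw=[14.0000 11.7000]
Drift of clock 1 after op 5: 11.7000 - 13.0000 = -1.3000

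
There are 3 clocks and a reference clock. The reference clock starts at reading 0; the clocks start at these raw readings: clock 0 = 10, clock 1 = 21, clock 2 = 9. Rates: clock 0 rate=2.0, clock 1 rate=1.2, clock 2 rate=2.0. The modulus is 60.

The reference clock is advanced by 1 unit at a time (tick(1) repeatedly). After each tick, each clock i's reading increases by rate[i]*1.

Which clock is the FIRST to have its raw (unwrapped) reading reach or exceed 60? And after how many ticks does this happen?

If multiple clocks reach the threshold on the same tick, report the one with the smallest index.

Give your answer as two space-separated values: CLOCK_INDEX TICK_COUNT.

clock 0: start=10, rate=2.0, needs 60-10 = 50; ticks = ceil(50/2.0) = ceil(25.0000) = 25; reading at tick 25 = 10 + 2.0*25 = 60.0000
clock 1: start=21, rate=1.2, needs 60-21 = 39; ticks = ceil(39/1.2) = ceil(32.5000) = 33; reading at tick 33 = 21 + 1.2*33 = 60.6000
clock 2: start=9, rate=2.0, needs 60-9 = 51; ticks = ceil(51/2.0) = ceil(25.5000) = 26; reading at tick 26 = 9 + 2.0*26 = 61.0000
Minimum tick count = 25; winners = [0]; smallest index = 0

Answer: 0 25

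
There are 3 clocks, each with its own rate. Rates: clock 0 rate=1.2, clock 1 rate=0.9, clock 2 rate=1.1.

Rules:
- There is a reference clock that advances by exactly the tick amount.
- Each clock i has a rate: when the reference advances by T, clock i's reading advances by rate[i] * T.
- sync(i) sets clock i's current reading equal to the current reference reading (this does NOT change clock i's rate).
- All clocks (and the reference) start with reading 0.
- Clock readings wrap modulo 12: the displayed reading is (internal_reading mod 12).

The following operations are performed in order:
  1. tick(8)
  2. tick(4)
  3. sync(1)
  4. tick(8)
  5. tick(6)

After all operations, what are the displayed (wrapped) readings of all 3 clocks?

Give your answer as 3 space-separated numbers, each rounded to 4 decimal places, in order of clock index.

Answer: 7.2000 0.6000 4.6000

Derivation:
After op 1 tick(8): ref=8.0000 raw=[9.6000 7.2000 8.8000]
After op 2 tick(4): ref=12.0000 raw=[14.4000 10.8000 13.2000]
After op 3 sync(1): ref=12.0000 raw=[14.4000 12.0000 13.2000]
After op 4 tick(8): ref=20.0000 raw=[24.0000 19.2000 22.0000]
After op 5 tick(6): ref=26.0000 raw=[31.2000 24.6000 28.6000]
Wrap final raw readings (mod 12): 31.2000 mod 12 = 7.2000; 24.6000 mod 12 = 0.6000; 28.6000 mod 12 = 4.6000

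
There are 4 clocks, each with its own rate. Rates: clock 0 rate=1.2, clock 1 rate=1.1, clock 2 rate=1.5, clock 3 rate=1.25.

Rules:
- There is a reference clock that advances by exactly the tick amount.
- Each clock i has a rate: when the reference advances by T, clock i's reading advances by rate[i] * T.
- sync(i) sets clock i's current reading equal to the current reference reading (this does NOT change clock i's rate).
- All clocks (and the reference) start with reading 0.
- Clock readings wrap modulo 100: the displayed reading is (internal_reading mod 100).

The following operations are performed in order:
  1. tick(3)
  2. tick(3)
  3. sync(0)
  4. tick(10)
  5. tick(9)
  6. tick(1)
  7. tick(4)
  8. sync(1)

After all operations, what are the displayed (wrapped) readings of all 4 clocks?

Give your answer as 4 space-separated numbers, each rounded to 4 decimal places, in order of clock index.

After op 1 tick(3): ref=3.0000 raw=[3.6000 3.3000 4.5000 3.7500]
After op 2 tick(3): ref=6.0000 raw=[7.2000 6.6000 9.0000 7.5000]
After op 3 sync(0): ref=6.0000 raw=[6.0000 6.6000 9.0000 7.5000]
After op 4 tick(10): ref=16.0000 raw=[18.0000 17.6000 24.0000 20.0000]
After op 5 tick(9): ref=25.0000 raw=[28.8000 27.5000 37.5000 31.2500]
After op 6 tick(1): ref=26.0000 raw=[30.0000 28.6000 39.0000 32.5000]
After op 7 tick(4): ref=30.0000 raw=[34.8000 33.0000 45.0000 37.5000]
After op 8 sync(1): ref=30.0000 raw=[34.8000 30.0000 45.0000 37.5000]
Wrap final raw readings (mod 100): 34.8000 mod 100 = 34.8000; 30.0000 mod 100 = 30.0000; 45.0000 mod 100 = 45.0000; 37.5000 mod 100 = 37.5000

Answer: 34.8000 30.0000 45.0000 37.5000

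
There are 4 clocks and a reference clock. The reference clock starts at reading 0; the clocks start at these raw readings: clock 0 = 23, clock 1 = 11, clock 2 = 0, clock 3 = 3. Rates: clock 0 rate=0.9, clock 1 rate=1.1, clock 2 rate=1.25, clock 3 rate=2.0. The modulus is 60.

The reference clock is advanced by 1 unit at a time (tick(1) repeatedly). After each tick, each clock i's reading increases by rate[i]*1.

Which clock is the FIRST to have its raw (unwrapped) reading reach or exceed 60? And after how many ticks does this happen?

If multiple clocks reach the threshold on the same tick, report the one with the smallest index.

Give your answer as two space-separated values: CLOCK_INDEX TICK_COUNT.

Answer: 3 29

Derivation:
clock 0: start=23, rate=0.9, needs 60-23 = 37; ticks = ceil(37/0.9) = ceil(41.1111) = 42; reading at tick 42 = 23 + 0.9*42 = 60.8000
clock 1: start=11, rate=1.1, needs 60-11 = 49; ticks = ceil(49/1.1) = ceil(44.5455) = 45; reading at tick 45 = 11 + 1.1*45 = 60.5000
clock 2: start=0, rate=1.25, needs 60-0 = 60; ticks = ceil(60/1.25) = ceil(48.0000) = 48; reading at tick 48 = 0 + 1.25*48 = 60.0000
clock 3: start=3, rate=2.0, needs 60-3 = 57; ticks = ceil(57/2.0) = ceil(28.5000) = 29; reading at tick 29 = 3 + 2.0*29 = 61.0000
Minimum tick count = 29; winners = [3]; smallest index = 3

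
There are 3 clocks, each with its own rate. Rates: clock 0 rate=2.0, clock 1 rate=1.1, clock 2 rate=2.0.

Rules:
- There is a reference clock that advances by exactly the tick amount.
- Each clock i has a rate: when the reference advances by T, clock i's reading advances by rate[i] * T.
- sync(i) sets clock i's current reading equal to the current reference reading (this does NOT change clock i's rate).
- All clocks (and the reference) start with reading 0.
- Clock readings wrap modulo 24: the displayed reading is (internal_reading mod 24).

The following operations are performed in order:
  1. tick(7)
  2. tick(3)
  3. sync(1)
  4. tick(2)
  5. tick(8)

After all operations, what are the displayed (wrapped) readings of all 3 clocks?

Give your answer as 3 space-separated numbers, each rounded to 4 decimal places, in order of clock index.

After op 1 tick(7): ref=7.0000 raw=[14.0000 7.7000 14.0000]
After op 2 tick(3): ref=10.0000 raw=[20.0000 11.0000 20.0000]
After op 3 sync(1): ref=10.0000 raw=[20.0000 10.0000 20.0000]
After op 4 tick(2): ref=12.0000 raw=[24.0000 12.2000 24.0000]
After op 5 tick(8): ref=20.0000 raw=[40.0000 21.0000 40.0000]
Wrap final raw readings (mod 24): 40.0000 mod 24 = 16.0000; 21.0000 mod 24 = 21.0000; 40.0000 mod 24 = 16.0000

Answer: 16.0000 21.0000 16.0000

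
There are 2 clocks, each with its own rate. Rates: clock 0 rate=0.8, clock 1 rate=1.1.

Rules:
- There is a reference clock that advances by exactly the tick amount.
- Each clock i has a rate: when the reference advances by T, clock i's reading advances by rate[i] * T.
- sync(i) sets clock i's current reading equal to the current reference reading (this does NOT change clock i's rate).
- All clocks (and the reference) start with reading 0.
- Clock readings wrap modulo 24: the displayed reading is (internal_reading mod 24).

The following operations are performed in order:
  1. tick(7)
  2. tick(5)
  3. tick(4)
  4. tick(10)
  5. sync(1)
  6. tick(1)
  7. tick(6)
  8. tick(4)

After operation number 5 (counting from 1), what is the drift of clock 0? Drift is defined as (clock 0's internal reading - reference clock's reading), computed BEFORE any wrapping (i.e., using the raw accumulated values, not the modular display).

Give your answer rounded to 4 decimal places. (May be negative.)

After op 1 tick(7): ref=7.0000 raw=[5.6000 7.7000]
After op 2 tick(5): ref=12.0000 raw=[9.6000 13.2000]
After op 3 tick(4): ref=16.0000 raw=[12.8000 17.6000]
After op 4 tick(10): ref=26.0000 raw=[20.8000 28.6000]
After op 5 sync(1): ref=26.0000 raw=[20.8000 26.0000]
Drift of clock 0 after op 5: 20.8000 - 26.0000 = -5.2000

Answer: -5.2000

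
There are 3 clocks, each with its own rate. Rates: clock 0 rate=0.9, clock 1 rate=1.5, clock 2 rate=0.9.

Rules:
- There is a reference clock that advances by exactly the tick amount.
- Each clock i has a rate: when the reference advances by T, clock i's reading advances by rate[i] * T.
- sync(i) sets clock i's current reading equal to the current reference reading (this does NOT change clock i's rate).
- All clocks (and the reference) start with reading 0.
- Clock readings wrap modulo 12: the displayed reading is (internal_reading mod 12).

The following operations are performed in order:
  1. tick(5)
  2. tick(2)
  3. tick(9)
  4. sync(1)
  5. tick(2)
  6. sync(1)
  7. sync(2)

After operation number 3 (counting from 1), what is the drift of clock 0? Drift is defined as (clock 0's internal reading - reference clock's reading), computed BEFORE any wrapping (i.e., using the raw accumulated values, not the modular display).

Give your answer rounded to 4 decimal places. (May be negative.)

Answer: -1.6000

Derivation:
After op 1 tick(5): ref=5.0000 raw=[4.5000 7.5000 4.5000]
After op 2 tick(2): ref=7.0000 raw=[6.3000 10.5000 6.3000]
After op 3 tick(9): ref=16.0000 raw=[14.4000 24.0000 14.4000]
Drift of clock 0 after op 3: 14.4000 - 16.0000 = -1.6000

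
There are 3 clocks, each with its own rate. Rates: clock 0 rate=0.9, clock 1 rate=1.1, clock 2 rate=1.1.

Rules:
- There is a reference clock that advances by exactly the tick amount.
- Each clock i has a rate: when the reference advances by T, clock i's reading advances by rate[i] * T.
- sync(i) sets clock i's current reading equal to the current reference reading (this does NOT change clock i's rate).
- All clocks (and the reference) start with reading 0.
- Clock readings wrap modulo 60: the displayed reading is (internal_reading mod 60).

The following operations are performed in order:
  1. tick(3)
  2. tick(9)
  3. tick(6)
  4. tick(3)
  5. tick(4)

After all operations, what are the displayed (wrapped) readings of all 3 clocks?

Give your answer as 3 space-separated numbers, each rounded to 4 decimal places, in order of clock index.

Answer: 22.5000 27.5000 27.5000

Derivation:
After op 1 tick(3): ref=3.0000 raw=[2.7000 3.3000 3.3000]
After op 2 tick(9): ref=12.0000 raw=[10.8000 13.2000 13.2000]
After op 3 tick(6): ref=18.0000 raw=[16.2000 19.8000 19.8000]
After op 4 tick(3): ref=21.0000 raw=[18.9000 23.1000 23.1000]
After op 5 tick(4): ref=25.0000 raw=[22.5000 27.5000 27.5000]
Wrap final raw readings (mod 60): 22.5000 mod 60 = 22.5000; 27.5000 mod 60 = 27.5000; 27.5000 mod 60 = 27.5000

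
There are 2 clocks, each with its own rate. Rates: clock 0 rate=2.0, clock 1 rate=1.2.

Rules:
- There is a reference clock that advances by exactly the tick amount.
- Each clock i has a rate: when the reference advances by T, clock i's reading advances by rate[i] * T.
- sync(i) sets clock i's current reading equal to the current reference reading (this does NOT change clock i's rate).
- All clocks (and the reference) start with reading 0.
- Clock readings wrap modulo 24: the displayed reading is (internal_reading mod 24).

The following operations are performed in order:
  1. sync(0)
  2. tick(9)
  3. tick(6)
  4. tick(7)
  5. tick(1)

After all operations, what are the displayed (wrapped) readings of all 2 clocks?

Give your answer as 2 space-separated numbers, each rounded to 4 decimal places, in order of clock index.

After op 1 sync(0): ref=0.0000 raw=[0.0000 0.0000]
After op 2 tick(9): ref=9.0000 raw=[18.0000 10.8000]
After op 3 tick(6): ref=15.0000 raw=[30.0000 18.0000]
After op 4 tick(7): ref=22.0000 raw=[44.0000 26.4000]
After op 5 tick(1): ref=23.0000 raw=[46.0000 27.6000]
Wrap final raw readings (mod 24): 46.0000 mod 24 = 22.0000; 27.6000 mod 24 = 3.6000

Answer: 22.0000 3.6000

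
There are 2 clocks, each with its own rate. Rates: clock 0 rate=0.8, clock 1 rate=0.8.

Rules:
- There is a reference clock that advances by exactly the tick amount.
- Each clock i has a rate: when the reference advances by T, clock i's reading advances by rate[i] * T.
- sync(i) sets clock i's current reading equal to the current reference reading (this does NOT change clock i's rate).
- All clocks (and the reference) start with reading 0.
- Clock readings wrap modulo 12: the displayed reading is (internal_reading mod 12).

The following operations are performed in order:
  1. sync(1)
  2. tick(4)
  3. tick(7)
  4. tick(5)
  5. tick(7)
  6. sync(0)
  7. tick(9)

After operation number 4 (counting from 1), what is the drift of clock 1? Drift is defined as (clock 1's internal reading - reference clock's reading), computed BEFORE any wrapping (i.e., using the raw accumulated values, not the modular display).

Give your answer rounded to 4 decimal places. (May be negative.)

Answer: -3.2000

Derivation:
After op 1 sync(1): ref=0.0000 raw=[0.0000 0.0000]
After op 2 tick(4): ref=4.0000 raw=[3.2000 3.2000]
After op 3 tick(7): ref=11.0000 raw=[8.8000 8.8000]
After op 4 tick(5): ref=16.0000 raw=[12.8000 12.8000]
Drift of clock 1 after op 4: 12.8000 - 16.0000 = -3.2000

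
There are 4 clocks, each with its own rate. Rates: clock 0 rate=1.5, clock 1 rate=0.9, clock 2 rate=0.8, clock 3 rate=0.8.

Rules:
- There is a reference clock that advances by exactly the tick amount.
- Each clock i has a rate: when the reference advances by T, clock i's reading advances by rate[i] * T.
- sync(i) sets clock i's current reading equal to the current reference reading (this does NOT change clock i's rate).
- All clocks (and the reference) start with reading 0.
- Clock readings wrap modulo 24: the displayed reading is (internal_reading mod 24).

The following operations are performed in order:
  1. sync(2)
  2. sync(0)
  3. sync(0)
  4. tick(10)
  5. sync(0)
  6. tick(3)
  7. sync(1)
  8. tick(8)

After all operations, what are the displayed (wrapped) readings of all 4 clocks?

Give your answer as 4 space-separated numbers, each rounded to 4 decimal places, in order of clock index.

Answer: 2.5000 20.2000 16.8000 16.8000

Derivation:
After op 1 sync(2): ref=0.0000 raw=[0.0000 0.0000 0.0000 0.0000]
After op 2 sync(0): ref=0.0000 raw=[0.0000 0.0000 0.0000 0.0000]
After op 3 sync(0): ref=0.0000 raw=[0.0000 0.0000 0.0000 0.0000]
After op 4 tick(10): ref=10.0000 raw=[15.0000 9.0000 8.0000 8.0000]
After op 5 sync(0): ref=10.0000 raw=[10.0000 9.0000 8.0000 8.0000]
After op 6 tick(3): ref=13.0000 raw=[14.5000 11.7000 10.4000 10.4000]
After op 7 sync(1): ref=13.0000 raw=[14.5000 13.0000 10.4000 10.4000]
After op 8 tick(8): ref=21.0000 raw=[26.5000 20.2000 16.8000 16.8000]
Wrap final raw readings (mod 24): 26.5000 mod 24 = 2.5000; 20.2000 mod 24 = 20.2000; 16.8000 mod 24 = 16.8000; 16.8000 mod 24 = 16.8000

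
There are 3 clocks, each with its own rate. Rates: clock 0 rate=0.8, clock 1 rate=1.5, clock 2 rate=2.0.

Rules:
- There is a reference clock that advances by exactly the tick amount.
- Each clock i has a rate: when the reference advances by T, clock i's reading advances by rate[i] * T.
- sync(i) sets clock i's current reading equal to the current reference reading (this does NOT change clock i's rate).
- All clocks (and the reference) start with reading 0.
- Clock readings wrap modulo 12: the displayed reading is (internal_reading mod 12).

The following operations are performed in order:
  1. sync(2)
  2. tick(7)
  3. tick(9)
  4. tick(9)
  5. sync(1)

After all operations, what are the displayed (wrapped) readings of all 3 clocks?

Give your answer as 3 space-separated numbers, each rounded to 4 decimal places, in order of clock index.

After op 1 sync(2): ref=0.0000 raw=[0.0000 0.0000 0.0000]
After op 2 tick(7): ref=7.0000 raw=[5.6000 10.5000 14.0000]
After op 3 tick(9): ref=16.0000 raw=[12.8000 24.0000 32.0000]
After op 4 tick(9): ref=25.0000 raw=[20.0000 37.5000 50.0000]
After op 5 sync(1): ref=25.0000 raw=[20.0000 25.0000 50.0000]
Wrap final raw readings (mod 12): 20.0000 mod 12 = 8.0000; 25.0000 mod 12 = 1.0000; 50.0000 mod 12 = 2.0000

Answer: 8.0000 1.0000 2.0000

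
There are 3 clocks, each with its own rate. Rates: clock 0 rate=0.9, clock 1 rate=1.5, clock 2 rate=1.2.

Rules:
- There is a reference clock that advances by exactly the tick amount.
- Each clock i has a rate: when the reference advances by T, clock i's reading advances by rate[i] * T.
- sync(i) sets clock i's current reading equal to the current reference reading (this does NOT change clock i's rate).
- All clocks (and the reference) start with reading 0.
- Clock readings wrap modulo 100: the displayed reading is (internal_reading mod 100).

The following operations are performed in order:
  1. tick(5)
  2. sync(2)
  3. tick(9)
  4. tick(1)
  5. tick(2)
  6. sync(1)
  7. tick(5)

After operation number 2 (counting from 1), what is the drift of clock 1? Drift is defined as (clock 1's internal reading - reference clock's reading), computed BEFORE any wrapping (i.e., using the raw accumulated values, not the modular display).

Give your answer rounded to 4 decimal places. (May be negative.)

After op 1 tick(5): ref=5.0000 raw=[4.5000 7.5000 6.0000]
After op 2 sync(2): ref=5.0000 raw=[4.5000 7.5000 5.0000]
Drift of clock 1 after op 2: 7.5000 - 5.0000 = 2.5000

Answer: 2.5000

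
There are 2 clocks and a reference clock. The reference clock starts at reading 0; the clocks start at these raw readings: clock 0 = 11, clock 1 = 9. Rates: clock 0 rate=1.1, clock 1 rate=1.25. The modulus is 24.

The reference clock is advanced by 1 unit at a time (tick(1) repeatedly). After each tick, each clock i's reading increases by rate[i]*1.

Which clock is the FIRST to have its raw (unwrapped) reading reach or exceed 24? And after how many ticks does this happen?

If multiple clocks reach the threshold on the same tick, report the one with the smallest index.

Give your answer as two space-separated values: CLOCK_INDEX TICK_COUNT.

Answer: 0 12

Derivation:
clock 0: start=11, rate=1.1, needs 24-11 = 13; ticks = ceil(13/1.1) = ceil(11.8182) = 12; reading at tick 12 = 11 + 1.1*12 = 24.2000
clock 1: start=9, rate=1.25, needs 24-9 = 15; ticks = ceil(15/1.25) = ceil(12.0000) = 12; reading at tick 12 = 9 + 1.25*12 = 24.0000
Minimum tick count = 12; winners = [0, 1]; smallest index = 0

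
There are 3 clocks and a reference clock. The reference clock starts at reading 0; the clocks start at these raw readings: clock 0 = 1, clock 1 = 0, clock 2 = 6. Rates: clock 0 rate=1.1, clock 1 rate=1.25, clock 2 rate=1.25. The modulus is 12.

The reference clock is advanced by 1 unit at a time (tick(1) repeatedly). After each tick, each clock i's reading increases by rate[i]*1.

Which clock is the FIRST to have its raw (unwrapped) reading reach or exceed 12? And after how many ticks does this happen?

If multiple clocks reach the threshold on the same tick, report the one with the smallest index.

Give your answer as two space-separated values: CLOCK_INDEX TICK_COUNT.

clock 0: start=1, rate=1.1, needs 12-1 = 11; ticks = ceil(11/1.1) = ceil(10.0000) = 10; reading at tick 10 = 1 + 1.1*10 = 12.0000
clock 1: start=0, rate=1.25, needs 12-0 = 12; ticks = ceil(12/1.25) = ceil(9.6000) = 10; reading at tick 10 = 0 + 1.25*10 = 12.5000
clock 2: start=6, rate=1.25, needs 12-6 = 6; ticks = ceil(6/1.25) = ceil(4.8000) = 5; reading at tick 5 = 6 + 1.25*5 = 12.2500
Minimum tick count = 5; winners = [2]; smallest index = 2

Answer: 2 5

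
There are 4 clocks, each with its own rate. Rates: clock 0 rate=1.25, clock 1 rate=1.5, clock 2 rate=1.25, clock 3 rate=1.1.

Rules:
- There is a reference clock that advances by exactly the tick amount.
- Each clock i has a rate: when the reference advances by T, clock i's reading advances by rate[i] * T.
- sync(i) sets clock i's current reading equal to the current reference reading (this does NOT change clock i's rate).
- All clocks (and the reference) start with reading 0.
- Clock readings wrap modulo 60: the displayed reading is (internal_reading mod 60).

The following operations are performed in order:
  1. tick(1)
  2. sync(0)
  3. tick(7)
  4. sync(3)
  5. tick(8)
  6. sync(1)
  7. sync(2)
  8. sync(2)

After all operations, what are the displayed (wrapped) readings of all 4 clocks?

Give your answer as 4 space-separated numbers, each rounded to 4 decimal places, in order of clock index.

After op 1 tick(1): ref=1.0000 raw=[1.2500 1.5000 1.2500 1.1000]
After op 2 sync(0): ref=1.0000 raw=[1.0000 1.5000 1.2500 1.1000]
After op 3 tick(7): ref=8.0000 raw=[9.7500 12.0000 10.0000 8.8000]
After op 4 sync(3): ref=8.0000 raw=[9.7500 12.0000 10.0000 8.0000]
After op 5 tick(8): ref=16.0000 raw=[19.7500 24.0000 20.0000 16.8000]
After op 6 sync(1): ref=16.0000 raw=[19.7500 16.0000 20.0000 16.8000]
After op 7 sync(2): ref=16.0000 raw=[19.7500 16.0000 16.0000 16.8000]
After op 8 sync(2): ref=16.0000 raw=[19.7500 16.0000 16.0000 16.8000]
Wrap final raw readings (mod 60): 19.7500 mod 60 = 19.7500; 16.0000 mod 60 = 16.0000; 16.0000 mod 60 = 16.0000; 16.8000 mod 60 = 16.8000

Answer: 19.7500 16.0000 16.0000 16.8000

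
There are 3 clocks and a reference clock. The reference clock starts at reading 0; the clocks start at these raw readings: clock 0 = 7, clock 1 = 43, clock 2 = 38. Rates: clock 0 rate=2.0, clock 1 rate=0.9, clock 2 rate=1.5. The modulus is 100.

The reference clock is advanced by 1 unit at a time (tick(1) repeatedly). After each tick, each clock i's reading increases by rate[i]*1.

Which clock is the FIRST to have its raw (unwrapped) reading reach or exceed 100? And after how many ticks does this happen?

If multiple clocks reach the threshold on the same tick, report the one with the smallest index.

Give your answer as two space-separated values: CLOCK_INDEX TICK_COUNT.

Answer: 2 42

Derivation:
clock 0: start=7, rate=2.0, needs 100-7 = 93; ticks = ceil(93/2.0) = ceil(46.5000) = 47; reading at tick 47 = 7 + 2.0*47 = 101.0000
clock 1: start=43, rate=0.9, needs 100-43 = 57; ticks = ceil(57/0.9) = ceil(63.3333) = 64; reading at tick 64 = 43 + 0.9*64 = 100.6000
clock 2: start=38, rate=1.5, needs 100-38 = 62; ticks = ceil(62/1.5) = ceil(41.3333) = 42; reading at tick 42 = 38 + 1.5*42 = 101.0000
Minimum tick count = 42; winners = [2]; smallest index = 2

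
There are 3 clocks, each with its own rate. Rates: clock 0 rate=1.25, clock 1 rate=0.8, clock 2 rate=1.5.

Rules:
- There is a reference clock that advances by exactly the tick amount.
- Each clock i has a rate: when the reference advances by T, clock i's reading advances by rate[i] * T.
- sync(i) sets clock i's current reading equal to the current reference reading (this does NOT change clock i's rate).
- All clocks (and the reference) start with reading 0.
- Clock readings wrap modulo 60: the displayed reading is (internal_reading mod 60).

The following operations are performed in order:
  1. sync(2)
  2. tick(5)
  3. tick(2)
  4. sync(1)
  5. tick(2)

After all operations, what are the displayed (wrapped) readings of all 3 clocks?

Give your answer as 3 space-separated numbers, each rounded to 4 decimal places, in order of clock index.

After op 1 sync(2): ref=0.0000 raw=[0.0000 0.0000 0.0000]
After op 2 tick(5): ref=5.0000 raw=[6.2500 4.0000 7.5000]
After op 3 tick(2): ref=7.0000 raw=[8.7500 5.6000 10.5000]
After op 4 sync(1): ref=7.0000 raw=[8.7500 7.0000 10.5000]
After op 5 tick(2): ref=9.0000 raw=[11.2500 8.6000 13.5000]
Wrap final raw readings (mod 60): 11.2500 mod 60 = 11.2500; 8.6000 mod 60 = 8.6000; 13.5000 mod 60 = 13.5000

Answer: 11.2500 8.6000 13.5000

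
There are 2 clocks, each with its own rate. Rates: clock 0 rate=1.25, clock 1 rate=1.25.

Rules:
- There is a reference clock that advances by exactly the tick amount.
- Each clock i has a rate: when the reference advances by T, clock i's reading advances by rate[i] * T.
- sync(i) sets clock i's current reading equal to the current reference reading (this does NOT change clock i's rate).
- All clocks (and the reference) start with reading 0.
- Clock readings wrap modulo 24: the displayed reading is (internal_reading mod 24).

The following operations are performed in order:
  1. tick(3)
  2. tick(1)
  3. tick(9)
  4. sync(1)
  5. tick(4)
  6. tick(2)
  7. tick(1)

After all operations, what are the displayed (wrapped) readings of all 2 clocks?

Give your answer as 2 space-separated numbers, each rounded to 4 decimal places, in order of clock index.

After op 1 tick(3): ref=3.0000 raw=[3.7500 3.7500]
After op 2 tick(1): ref=4.0000 raw=[5.0000 5.0000]
After op 3 tick(9): ref=13.0000 raw=[16.2500 16.2500]
After op 4 sync(1): ref=13.0000 raw=[16.2500 13.0000]
After op 5 tick(4): ref=17.0000 raw=[21.2500 18.0000]
After op 6 tick(2): ref=19.0000 raw=[23.7500 20.5000]
After op 7 tick(1): ref=20.0000 raw=[25.0000 21.7500]
Wrap final raw readings (mod 24): 25.0000 mod 24 = 1.0000; 21.7500 mod 24 = 21.7500

Answer: 1.0000 21.7500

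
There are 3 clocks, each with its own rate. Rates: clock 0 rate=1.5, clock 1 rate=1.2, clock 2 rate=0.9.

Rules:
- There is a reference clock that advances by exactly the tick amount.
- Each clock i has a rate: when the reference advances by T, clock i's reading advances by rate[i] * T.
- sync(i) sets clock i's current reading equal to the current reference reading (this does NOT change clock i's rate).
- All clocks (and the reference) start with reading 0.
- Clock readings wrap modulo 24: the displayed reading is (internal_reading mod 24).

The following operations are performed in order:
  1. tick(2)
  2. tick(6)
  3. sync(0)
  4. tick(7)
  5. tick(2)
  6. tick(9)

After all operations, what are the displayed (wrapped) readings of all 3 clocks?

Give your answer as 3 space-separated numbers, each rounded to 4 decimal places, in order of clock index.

After op 1 tick(2): ref=2.0000 raw=[3.0000 2.4000 1.8000]
After op 2 tick(6): ref=8.0000 raw=[12.0000 9.6000 7.2000]
After op 3 sync(0): ref=8.0000 raw=[8.0000 9.6000 7.2000]
After op 4 tick(7): ref=15.0000 raw=[18.5000 18.0000 13.5000]
After op 5 tick(2): ref=17.0000 raw=[21.5000 20.4000 15.3000]
After op 6 tick(9): ref=26.0000 raw=[35.0000 31.2000 23.4000]
Wrap final raw readings (mod 24): 35.0000 mod 24 = 11.0000; 31.2000 mod 24 = 7.2000; 23.4000 mod 24 = 23.4000

Answer: 11.0000 7.2000 23.4000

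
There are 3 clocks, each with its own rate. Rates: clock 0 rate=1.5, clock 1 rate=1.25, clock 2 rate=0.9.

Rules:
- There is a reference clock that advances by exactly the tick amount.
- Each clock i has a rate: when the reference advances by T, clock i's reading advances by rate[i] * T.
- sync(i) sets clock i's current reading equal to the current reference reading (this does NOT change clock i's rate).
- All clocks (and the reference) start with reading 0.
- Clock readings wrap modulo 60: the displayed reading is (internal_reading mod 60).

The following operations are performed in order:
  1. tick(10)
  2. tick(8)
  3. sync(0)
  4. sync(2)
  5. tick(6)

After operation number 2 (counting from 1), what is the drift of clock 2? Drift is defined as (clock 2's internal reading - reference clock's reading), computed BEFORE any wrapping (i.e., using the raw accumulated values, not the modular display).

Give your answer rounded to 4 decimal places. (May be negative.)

Answer: -1.8000

Derivation:
After op 1 tick(10): ref=10.0000 raw=[15.0000 12.5000 9.0000]
After op 2 tick(8): ref=18.0000 raw=[27.0000 22.5000 16.2000]
Drift of clock 2 after op 2: 16.2000 - 18.0000 = -1.8000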